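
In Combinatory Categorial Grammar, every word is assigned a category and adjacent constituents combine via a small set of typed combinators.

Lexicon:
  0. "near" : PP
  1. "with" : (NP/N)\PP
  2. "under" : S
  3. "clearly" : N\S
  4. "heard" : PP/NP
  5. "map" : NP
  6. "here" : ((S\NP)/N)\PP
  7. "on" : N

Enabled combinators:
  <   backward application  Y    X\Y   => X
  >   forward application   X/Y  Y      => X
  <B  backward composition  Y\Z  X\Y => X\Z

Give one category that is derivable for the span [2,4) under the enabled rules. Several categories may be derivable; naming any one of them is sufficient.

N

[0,8] S   <
  [0,4] NP   >
    [0,2] NP/N   <
      [0,1] "near" : PP
      [1,2] "with" : (NP/N)\PP
    [2,4] N   <
      [2,3] "under" : S
      [3,4] "clearly" : N\S
  [4,8] S\NP   >
    [4,7] (S\NP)/N   <
      [4,6] PP   >
        [4,5] "heard" : PP/NP
        [5,6] "map" : NP
      [6,7] "here" : ((S\NP)/N)\PP
    [7,8] "on" : N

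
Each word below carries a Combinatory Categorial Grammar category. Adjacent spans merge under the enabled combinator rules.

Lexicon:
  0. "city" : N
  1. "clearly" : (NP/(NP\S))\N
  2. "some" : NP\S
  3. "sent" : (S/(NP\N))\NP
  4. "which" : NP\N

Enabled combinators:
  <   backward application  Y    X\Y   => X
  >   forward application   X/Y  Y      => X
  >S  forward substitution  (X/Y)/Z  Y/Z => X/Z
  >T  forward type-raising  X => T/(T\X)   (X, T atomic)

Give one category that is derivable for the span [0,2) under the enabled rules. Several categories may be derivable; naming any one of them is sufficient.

[0,5] S   >
  [0,4] S/(NP\N)   <
    [0,3] NP   >
      [0,2] NP/(NP\S)   <
        [0,1] "city" : N
        [1,2] "clearly" : (NP/(NP\S))\N
      [2,3] "some" : NP\S
    [3,4] "sent" : (S/(NP\N))\NP
  [4,5] "which" : NP\N

NP/(NP\S)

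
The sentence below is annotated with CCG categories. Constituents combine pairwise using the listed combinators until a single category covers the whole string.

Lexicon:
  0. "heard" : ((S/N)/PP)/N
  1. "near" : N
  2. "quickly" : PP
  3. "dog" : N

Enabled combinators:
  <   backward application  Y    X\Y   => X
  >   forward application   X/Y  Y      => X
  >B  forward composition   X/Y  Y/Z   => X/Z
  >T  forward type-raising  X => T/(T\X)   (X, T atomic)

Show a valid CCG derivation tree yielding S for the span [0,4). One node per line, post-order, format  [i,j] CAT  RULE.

[0,4] S   >
  [0,3] S/N   >
    [0,2] (S/N)/PP   >
      [0,1] "heard" : ((S/N)/PP)/N
      [1,2] "near" : N
    [2,3] "quickly" : PP
  [3,4] "dog" : N

[0,1] ((S/N)/PP)/N  lex  "heard"
[1,2] N  lex  "near"
[0,2] (S/N)/PP  >  k=1
[2,3] PP  lex  "quickly"
[0,3] S/N  >  k=2
[3,4] N  lex  "dog"
[0,4] S  >  k=3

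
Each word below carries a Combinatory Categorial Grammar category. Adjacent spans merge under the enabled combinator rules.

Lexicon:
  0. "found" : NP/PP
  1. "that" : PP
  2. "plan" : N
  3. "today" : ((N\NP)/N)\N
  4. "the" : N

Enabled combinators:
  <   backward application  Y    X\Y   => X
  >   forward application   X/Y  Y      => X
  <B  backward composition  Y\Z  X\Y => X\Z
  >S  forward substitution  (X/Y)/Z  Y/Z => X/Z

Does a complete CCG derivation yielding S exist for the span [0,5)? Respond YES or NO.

NO

NP/PP PP N ((N\NP)/N)\N N
CKY chart[0,5] = {N}; S ∉ chart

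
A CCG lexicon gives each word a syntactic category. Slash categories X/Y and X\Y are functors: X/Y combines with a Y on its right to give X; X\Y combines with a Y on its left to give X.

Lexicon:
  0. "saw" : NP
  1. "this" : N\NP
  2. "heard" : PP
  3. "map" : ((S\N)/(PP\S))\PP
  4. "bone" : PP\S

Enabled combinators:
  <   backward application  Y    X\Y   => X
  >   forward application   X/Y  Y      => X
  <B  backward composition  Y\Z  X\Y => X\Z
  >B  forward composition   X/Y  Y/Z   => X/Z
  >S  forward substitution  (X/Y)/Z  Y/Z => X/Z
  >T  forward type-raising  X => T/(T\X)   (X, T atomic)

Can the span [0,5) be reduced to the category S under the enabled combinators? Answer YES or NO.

[0,5] S   <
  [0,2] N   >
    [0,1] N/(N\NP)   >T
      [0,1] "saw" : NP
    [1,2] "this" : N\NP
  [2,5] S\N   >
    [2,4] (S\N)/(PP\S)   <
      [2,3] "heard" : PP
      [3,4] "map" : ((S\N)/(PP\S))\PP
    [4,5] "bone" : PP\S

YES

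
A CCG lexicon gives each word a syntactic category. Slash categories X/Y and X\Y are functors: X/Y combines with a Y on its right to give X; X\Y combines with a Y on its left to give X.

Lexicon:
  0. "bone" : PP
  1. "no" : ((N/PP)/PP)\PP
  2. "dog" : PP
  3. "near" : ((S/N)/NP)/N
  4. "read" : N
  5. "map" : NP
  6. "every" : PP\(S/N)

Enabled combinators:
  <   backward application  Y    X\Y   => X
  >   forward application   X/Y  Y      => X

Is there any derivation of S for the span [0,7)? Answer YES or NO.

NO

PP ((N/PP)/PP)\PP PP ((S/N)/NP)/N N NP PP\(S/N)
CKY chart[0,7] = {N}; S ∉ chart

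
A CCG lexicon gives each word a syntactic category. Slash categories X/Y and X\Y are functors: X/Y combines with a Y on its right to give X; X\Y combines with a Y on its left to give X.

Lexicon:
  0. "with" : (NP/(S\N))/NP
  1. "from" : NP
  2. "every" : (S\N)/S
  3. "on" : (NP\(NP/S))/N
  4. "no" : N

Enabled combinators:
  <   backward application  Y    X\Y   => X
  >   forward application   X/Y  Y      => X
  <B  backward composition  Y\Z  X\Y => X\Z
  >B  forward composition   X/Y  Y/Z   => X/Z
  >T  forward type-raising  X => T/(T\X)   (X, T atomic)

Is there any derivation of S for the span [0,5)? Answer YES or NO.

NO

(NP/(S\N))/NP NP (S\N)/S (NP\(NP/S))/N N
CKY chart[0,5] = {N/(N\NP), NP, NP/(NP\NP), PP/(PP\NP), S/(S\NP)}; S ∉ chart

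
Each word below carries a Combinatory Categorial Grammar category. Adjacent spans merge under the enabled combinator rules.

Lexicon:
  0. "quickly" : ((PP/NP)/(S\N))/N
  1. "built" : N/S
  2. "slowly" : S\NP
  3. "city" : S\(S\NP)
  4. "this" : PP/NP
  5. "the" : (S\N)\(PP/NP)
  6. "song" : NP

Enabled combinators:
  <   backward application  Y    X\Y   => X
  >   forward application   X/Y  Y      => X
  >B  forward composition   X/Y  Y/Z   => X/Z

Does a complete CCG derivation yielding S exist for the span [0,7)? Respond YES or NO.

NO

((PP/NP)/(S\N))/N N/S S\NP S\(S\NP) PP/NP (S\N)\(PP/NP) NP
CKY chart[0,7] = {PP}; S ∉ chart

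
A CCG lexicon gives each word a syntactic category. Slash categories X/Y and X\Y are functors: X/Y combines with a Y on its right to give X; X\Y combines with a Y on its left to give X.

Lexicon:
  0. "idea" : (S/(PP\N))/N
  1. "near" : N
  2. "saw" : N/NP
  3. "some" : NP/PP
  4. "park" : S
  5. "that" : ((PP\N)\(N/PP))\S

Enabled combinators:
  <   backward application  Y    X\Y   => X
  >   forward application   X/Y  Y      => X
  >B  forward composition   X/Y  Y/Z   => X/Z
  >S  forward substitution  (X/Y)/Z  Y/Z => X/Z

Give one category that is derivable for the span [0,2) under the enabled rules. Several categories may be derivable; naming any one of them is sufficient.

[0,6] S   >
  [0,2] S/(PP\N)   >
    [0,1] "idea" : (S/(PP\N))/N
    [1,2] "near" : N
  [2,6] PP\N   <
    [2,4] N/PP   >B
      [2,3] "saw" : N/NP
      [3,4] "some" : NP/PP
    [4,6] (PP\N)\(N/PP)   <
      [4,5] "park" : S
      [5,6] "that" : ((PP\N)\(N/PP))\S

S/(PP\N)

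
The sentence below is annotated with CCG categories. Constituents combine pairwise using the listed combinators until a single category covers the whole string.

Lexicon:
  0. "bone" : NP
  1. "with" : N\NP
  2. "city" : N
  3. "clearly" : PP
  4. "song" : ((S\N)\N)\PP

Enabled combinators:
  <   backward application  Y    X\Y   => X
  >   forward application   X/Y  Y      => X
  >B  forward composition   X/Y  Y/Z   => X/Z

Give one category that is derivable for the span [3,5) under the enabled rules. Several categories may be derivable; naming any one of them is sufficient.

(S\N)\N

[0,5] S   <
  [0,2] N   <
    [0,1] "bone" : NP
    [1,2] "with" : N\NP
  [2,5] S\N   <
    [2,3] "city" : N
    [3,5] (S\N)\N   <
      [3,4] "clearly" : PP
      [4,5] "song" : ((S\N)\N)\PP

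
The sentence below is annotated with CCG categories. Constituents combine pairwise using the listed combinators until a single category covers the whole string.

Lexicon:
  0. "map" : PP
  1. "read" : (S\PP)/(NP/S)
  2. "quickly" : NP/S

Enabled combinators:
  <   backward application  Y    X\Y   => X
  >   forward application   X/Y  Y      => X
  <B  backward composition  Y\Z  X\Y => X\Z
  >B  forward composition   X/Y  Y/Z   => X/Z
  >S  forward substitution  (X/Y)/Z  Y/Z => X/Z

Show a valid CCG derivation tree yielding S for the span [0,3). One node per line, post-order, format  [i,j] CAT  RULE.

[0,1] PP  lex  "map"
[1,2] (S\PP)/(NP/S)  lex  "read"
[2,3] NP/S  lex  "quickly"
[1,3] S\PP  >  k=2
[0,3] S  <  k=1

[0,3] S   <
  [0,1] "map" : PP
  [1,3] S\PP   >
    [1,2] "read" : (S\PP)/(NP/S)
    [2,3] "quickly" : NP/S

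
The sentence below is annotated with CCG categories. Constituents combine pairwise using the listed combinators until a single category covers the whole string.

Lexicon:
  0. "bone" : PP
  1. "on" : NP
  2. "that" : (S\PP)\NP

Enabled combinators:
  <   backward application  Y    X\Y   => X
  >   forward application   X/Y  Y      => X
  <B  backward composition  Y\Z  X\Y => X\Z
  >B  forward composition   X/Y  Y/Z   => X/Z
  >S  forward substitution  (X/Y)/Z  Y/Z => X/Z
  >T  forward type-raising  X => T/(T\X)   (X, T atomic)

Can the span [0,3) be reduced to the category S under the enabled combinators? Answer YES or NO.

[0,3] S   <
  [0,1] "bone" : PP
  [1,3] S\PP   <
    [1,2] "on" : NP
    [2,3] "that" : (S\PP)\NP

YES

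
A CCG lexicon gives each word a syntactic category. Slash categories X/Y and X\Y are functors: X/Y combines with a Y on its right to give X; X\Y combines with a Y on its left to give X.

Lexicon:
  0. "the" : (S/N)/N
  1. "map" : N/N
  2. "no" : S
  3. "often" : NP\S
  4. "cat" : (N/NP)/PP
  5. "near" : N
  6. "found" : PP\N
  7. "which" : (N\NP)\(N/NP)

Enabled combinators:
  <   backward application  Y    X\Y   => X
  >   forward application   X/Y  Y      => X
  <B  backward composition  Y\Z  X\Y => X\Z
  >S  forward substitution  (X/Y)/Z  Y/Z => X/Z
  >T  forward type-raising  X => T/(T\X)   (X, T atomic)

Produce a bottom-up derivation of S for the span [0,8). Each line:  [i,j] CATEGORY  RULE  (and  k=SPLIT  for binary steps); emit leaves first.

[0,8] S   >
  [0,2] S/N   >S
    [0,1] "the" : (S/N)/N
    [1,2] "map" : N/N
  [2,8] N   <
    [2,4] NP   >
      [2,3] NP/(NP\S)   >T
        [2,3] "no" : S
      [3,4] "often" : NP\S
    [4,8] N\NP   <
      [4,7] N/NP   >
        [4,5] "cat" : (N/NP)/PP
        [5,7] PP   <
          [5,6] "near" : N
          [6,7] "found" : PP\N
      [7,8] "which" : (N\NP)\(N/NP)

[0,1] (S/N)/N  lex  "the"
[1,2] N/N  lex  "map"
[0,2] S/N  >S  k=1
[2,3] S  lex  "no"
[2,3] NP/(NP\S)  >T
[3,4] NP\S  lex  "often"
[2,4] NP  >  k=3
[4,5] (N/NP)/PP  lex  "cat"
[5,6] N  lex  "near"
[6,7] PP\N  lex  "found"
[5,7] PP  <  k=6
[4,7] N/NP  >  k=5
[7,8] (N\NP)\(N/NP)  lex  "which"
[4,8] N\NP  <  k=7
[2,8] N  <  k=4
[0,8] S  >  k=2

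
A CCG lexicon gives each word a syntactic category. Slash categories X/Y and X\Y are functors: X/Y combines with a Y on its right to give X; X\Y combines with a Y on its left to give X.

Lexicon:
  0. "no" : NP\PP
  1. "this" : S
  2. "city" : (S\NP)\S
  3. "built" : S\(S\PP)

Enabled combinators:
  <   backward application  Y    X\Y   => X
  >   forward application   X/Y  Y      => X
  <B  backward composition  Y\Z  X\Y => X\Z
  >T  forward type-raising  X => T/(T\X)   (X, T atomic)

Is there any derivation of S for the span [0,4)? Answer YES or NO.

[0,4] S   <
  [0,3] S\PP   <B
    [0,1] "no" : NP\PP
    [1,3] S\NP   <
      [1,2] "this" : S
      [2,3] "city" : (S\NP)\S
  [3,4] "built" : S\(S\PP)

YES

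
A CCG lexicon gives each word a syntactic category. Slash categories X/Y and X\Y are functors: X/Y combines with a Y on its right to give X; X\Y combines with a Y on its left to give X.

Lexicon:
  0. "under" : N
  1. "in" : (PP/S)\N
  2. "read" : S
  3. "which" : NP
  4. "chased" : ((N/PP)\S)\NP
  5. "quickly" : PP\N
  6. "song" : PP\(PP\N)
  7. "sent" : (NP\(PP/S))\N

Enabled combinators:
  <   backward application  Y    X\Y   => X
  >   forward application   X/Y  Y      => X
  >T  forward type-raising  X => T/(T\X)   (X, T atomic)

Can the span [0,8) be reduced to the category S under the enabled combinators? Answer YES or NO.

N (PP/S)\N S NP ((N/PP)\S)\NP PP\N PP\(PP\N) (NP\(PP/S))\N
CKY chart[0,8] = {N/(N\NP), NP, NP/(NP\NP), PP/(PP\NP), S/(S\NP)}; S ∉ chart

NO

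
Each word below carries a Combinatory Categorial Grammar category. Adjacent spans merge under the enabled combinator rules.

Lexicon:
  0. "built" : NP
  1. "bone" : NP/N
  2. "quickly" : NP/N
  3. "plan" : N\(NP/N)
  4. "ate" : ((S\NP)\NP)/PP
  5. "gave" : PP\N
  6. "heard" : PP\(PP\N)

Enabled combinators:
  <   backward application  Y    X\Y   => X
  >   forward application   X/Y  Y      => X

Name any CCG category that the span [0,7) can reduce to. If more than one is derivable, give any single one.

[0,7] S   <
  [0,1] "built" : NP
  [1,7] S\NP   <
    [1,4] NP   >
      [1,2] "bone" : NP/N
      [2,4] N   <
        [2,3] "quickly" : NP/N
        [3,4] "plan" : N\(NP/N)
    [4,7] (S\NP)\NP   >
      [4,5] "ate" : ((S\NP)\NP)/PP
      [5,7] PP   <
        [5,6] "gave" : PP\N
        [6,7] "heard" : PP\(PP\N)

S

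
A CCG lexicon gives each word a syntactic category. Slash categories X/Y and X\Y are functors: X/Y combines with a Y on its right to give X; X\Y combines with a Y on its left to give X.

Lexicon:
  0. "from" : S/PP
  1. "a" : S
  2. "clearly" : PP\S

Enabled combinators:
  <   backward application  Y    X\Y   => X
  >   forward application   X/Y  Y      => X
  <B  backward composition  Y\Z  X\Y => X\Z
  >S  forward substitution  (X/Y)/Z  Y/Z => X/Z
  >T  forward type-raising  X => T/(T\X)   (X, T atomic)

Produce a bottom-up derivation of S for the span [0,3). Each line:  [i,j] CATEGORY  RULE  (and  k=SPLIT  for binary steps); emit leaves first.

[0,1] S/PP  lex  "from"
[1,2] S  lex  "a"
[1,2] PP/(PP\S)  >T
[2,3] PP\S  lex  "clearly"
[1,3] PP  >  k=2
[0,3] S  >  k=1

[0,3] S   >
  [0,1] "from" : S/PP
  [1,3] PP   >
    [1,2] PP/(PP\S)   >T
      [1,2] "a" : S
    [2,3] "clearly" : PP\S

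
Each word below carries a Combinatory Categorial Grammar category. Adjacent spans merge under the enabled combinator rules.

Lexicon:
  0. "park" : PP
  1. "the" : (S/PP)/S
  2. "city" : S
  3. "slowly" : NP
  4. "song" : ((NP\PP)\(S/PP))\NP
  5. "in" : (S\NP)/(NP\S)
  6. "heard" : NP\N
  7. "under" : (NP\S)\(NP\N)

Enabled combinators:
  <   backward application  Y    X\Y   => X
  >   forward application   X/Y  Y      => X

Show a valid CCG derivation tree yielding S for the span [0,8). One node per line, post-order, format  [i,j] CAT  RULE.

[0,8] S   <
  [0,5] NP   <
    [0,1] "park" : PP
    [1,5] NP\PP   <
      [1,3] S/PP   >
        [1,2] "the" : (S/PP)/S
        [2,3] "city" : S
      [3,5] (NP\PP)\(S/PP)   <
        [3,4] "slowly" : NP
        [4,5] "song" : ((NP\PP)\(S/PP))\NP
  [5,8] S\NP   >
    [5,6] "in" : (S\NP)/(NP\S)
    [6,8] NP\S   <
      [6,7] "heard" : NP\N
      [7,8] "under" : (NP\S)\(NP\N)

[0,1] PP  lex  "park"
[1,2] (S/PP)/S  lex  "the"
[2,3] S  lex  "city"
[1,3] S/PP  >  k=2
[3,4] NP  lex  "slowly"
[4,5] ((NP\PP)\(S/PP))\NP  lex  "song"
[3,5] (NP\PP)\(S/PP)  <  k=4
[1,5] NP\PP  <  k=3
[0,5] NP  <  k=1
[5,6] (S\NP)/(NP\S)  lex  "in"
[6,7] NP\N  lex  "heard"
[7,8] (NP\S)\(NP\N)  lex  "under"
[6,8] NP\S  <  k=7
[5,8] S\NP  >  k=6
[0,8] S  <  k=5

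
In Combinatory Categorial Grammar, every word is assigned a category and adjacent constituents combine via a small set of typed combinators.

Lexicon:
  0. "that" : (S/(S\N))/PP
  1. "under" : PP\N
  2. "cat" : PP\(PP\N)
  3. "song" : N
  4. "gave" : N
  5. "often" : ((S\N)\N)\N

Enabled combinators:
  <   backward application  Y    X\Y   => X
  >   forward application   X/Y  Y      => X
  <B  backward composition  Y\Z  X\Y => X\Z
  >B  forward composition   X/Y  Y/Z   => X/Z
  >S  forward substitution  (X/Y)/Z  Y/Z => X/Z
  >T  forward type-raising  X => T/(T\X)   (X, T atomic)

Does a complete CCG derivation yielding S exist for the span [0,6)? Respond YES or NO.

YES

[0,6] S   >
  [0,3] S/(S\N)   >
    [0,1] "that" : (S/(S\N))/PP
    [1,3] PP   <
      [1,2] "under" : PP\N
      [2,3] "cat" : PP\(PP\N)
  [3,6] S\N   <
    [3,4] "song" : N
    [4,6] (S\N)\N   <
      [4,5] "gave" : N
      [5,6] "often" : ((S\N)\N)\N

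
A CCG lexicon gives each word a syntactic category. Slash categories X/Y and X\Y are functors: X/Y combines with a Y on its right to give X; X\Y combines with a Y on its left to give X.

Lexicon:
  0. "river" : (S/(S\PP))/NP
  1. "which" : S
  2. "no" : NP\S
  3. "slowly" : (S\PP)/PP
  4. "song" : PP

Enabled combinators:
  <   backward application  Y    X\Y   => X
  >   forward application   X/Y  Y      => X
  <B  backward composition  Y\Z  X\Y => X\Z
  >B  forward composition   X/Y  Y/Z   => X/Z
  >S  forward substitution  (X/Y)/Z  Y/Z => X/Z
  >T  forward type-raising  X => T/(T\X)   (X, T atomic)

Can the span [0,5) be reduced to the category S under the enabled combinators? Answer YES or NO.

YES

[0,5] S   >
  [0,3] S/(S\PP)   >
    [0,1] "river" : (S/(S\PP))/NP
    [1,3] NP   <
      [1,2] "which" : S
      [2,3] "no" : NP\S
  [3,5] S\PP   >
    [3,4] "slowly" : (S\PP)/PP
    [4,5] "song" : PP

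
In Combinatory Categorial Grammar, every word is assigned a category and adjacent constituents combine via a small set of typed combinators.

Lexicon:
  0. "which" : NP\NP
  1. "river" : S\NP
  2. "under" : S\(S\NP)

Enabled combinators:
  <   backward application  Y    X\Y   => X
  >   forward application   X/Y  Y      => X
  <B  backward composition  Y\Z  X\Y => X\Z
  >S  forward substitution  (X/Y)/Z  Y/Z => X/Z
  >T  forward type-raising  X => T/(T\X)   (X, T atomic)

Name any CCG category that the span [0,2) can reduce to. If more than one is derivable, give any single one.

[0,3] S   <
  [0,2] S\NP   <B
    [0,1] "which" : NP\NP
    [1,2] "river" : S\NP
  [2,3] "under" : S\(S\NP)

S\NP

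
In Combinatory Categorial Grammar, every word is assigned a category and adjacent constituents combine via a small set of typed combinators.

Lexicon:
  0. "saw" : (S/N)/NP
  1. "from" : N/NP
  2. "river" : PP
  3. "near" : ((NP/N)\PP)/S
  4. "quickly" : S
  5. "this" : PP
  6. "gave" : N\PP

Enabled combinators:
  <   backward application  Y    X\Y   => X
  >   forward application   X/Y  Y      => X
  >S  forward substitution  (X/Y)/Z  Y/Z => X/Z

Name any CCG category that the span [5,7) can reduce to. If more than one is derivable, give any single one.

[0,7] S   >
  [0,2] S/NP   >S
    [0,1] "saw" : (S/N)/NP
    [1,2] "from" : N/NP
  [2,7] NP   >
    [2,5] NP/N   <
      [2,3] "river" : PP
      [3,5] (NP/N)\PP   >
        [3,4] "near" : ((NP/N)\PP)/S
        [4,5] "quickly" : S
    [5,7] N   <
      [5,6] "this" : PP
      [6,7] "gave" : N\PP

N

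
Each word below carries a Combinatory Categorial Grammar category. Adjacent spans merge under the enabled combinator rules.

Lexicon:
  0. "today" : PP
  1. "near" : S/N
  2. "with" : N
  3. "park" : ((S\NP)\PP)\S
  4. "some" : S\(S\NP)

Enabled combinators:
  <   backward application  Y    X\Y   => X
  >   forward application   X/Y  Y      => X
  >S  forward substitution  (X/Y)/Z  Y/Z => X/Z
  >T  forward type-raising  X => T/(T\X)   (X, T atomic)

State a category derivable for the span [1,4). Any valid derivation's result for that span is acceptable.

[0,5] S   <
  [0,4] S\NP   <
    [0,1] "today" : PP
    [1,4] (S\NP)\PP   <
      [1,3] S   >
        [1,2] "near" : S/N
        [2,3] "with" : N
      [3,4] "park" : ((S\NP)\PP)\S
  [4,5] "some" : S\(S\NP)

(S\NP)\PP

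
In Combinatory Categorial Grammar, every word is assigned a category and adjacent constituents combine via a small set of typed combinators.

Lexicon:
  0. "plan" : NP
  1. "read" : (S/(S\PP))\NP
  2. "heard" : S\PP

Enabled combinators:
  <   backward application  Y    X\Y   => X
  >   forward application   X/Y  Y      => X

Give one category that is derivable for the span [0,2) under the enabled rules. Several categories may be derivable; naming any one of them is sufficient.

S/(S\PP)

[0,3] S   >
  [0,2] S/(S\PP)   <
    [0,1] "plan" : NP
    [1,2] "read" : (S/(S\PP))\NP
  [2,3] "heard" : S\PP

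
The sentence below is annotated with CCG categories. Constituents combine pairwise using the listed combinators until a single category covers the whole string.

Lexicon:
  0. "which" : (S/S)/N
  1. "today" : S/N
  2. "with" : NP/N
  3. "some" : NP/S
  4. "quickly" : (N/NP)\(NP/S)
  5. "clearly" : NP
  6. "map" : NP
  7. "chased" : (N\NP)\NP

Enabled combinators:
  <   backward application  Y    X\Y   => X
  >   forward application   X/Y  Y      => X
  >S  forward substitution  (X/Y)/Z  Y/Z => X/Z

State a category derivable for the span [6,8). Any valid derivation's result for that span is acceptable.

N\NP

[0,8] S   >
  [0,2] S/N   >S
    [0,1] "which" : (S/S)/N
    [1,2] "today" : S/N
  [2,8] N   <
    [2,6] NP   >
      [2,3] "with" : NP/N
      [3,6] N   >
        [3,5] N/NP   <
          [3,4] "some" : NP/S
          [4,5] "quickly" : (N/NP)\(NP/S)
        [5,6] "clearly" : NP
    [6,8] N\NP   <
      [6,7] "map" : NP
      [7,8] "chased" : (N\NP)\NP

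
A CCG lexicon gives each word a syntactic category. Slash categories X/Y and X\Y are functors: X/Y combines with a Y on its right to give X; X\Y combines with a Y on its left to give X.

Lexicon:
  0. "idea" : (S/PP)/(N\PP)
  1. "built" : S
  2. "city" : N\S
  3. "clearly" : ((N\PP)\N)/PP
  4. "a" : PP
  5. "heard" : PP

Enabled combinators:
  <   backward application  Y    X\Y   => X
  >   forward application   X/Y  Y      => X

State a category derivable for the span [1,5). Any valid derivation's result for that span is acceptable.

[0,6] S   >
  [0,5] S/PP   >
    [0,1] "idea" : (S/PP)/(N\PP)
    [1,5] N\PP   <
      [1,3] N   <
        [1,2] "built" : S
        [2,3] "city" : N\S
      [3,5] (N\PP)\N   >
        [3,4] "clearly" : ((N\PP)\N)/PP
        [4,5] "a" : PP
  [5,6] "heard" : PP

N\PP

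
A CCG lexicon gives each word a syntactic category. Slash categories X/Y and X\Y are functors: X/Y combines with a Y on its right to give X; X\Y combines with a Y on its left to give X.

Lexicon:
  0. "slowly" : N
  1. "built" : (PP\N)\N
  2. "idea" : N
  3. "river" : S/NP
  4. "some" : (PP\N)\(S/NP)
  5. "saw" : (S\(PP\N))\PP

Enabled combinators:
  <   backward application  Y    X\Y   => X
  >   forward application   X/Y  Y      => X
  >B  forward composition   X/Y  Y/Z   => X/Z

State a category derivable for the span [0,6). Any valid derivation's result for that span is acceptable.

[0,6] S   <
  [0,2] PP\N   <
    [0,1] "slowly" : N
    [1,2] "built" : (PP\N)\N
  [2,6] S\(PP\N)   <
    [2,5] PP   <
      [2,3] "idea" : N
      [3,5] PP\N   <
        [3,4] "river" : S/NP
        [4,5] "some" : (PP\N)\(S/NP)
    [5,6] "saw" : (S\(PP\N))\PP

S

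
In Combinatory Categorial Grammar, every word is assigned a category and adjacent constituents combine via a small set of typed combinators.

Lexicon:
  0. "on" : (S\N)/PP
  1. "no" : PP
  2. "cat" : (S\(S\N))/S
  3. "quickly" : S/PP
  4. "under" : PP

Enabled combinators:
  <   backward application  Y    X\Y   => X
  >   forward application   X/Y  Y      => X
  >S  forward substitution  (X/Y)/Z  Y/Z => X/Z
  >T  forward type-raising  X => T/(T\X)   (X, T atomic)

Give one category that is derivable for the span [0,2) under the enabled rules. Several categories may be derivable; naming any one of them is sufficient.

S\N

[0,5] S   <
  [0,2] S\N   >
    [0,1] "on" : (S\N)/PP
    [1,2] "no" : PP
  [2,5] S\(S\N)   >
    [2,3] "cat" : (S\(S\N))/S
    [3,5] S   >
      [3,4] "quickly" : S/PP
      [4,5] "under" : PP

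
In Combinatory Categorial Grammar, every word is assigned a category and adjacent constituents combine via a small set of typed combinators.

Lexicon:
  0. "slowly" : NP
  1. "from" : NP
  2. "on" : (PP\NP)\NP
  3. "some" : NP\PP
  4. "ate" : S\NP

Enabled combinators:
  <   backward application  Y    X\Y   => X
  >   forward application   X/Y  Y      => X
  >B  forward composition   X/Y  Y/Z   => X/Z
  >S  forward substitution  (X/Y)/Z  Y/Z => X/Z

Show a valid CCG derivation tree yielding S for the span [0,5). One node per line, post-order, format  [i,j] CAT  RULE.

[0,5] S   <
  [0,4] NP   <
    [0,3] PP   <
      [0,1] "slowly" : NP
      [1,3] PP\NP   <
        [1,2] "from" : NP
        [2,3] "on" : (PP\NP)\NP
    [3,4] "some" : NP\PP
  [4,5] "ate" : S\NP

[0,1] NP  lex  "slowly"
[1,2] NP  lex  "from"
[2,3] (PP\NP)\NP  lex  "on"
[1,3] PP\NP  <  k=2
[0,3] PP  <  k=1
[3,4] NP\PP  lex  "some"
[0,4] NP  <  k=3
[4,5] S\NP  lex  "ate"
[0,5] S  <  k=4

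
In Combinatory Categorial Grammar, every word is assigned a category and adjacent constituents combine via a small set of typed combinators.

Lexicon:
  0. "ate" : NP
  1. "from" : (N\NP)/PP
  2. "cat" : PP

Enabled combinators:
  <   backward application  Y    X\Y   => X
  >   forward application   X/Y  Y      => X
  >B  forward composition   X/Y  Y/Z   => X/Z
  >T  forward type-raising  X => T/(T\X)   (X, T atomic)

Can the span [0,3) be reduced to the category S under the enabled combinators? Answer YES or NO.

NO

NP (N\NP)/PP PP
CKY chart[0,3] = {N, N/(N\N), N/(PP\PP), NP/(NP\N), PP/(PP\N), S/(S\N)}; S ∉ chart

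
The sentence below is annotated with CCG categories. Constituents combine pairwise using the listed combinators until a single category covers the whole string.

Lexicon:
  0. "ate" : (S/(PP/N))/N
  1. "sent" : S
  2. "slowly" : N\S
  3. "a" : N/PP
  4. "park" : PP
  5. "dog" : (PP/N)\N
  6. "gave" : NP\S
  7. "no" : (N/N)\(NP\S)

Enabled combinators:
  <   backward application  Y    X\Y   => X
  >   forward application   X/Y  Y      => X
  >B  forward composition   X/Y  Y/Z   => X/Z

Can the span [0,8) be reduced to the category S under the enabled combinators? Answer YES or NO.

[0,8] S   >
  [0,3] S/(PP/N)   >
    [0,1] "ate" : (S/(PP/N))/N
    [1,3] N   <
      [1,2] "sent" : S
      [2,3] "slowly" : N\S
  [3,8] PP/N   >B
    [3,6] PP/N   <
      [3,5] N   >
        [3,4] "a" : N/PP
        [4,5] "park" : PP
      [5,6] "dog" : (PP/N)\N
    [6,8] N/N   <
      [6,7] "gave" : NP\S
      [7,8] "no" : (N/N)\(NP\S)

YES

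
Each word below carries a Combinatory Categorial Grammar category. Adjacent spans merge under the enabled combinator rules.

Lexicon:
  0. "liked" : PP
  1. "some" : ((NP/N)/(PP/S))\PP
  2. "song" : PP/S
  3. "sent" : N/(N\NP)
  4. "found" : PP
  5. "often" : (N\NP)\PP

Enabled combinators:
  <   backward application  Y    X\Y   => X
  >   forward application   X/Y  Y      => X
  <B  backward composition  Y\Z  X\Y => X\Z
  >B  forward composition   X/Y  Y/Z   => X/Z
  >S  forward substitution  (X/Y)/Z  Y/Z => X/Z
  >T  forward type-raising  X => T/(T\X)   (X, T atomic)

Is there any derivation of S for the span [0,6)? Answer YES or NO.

PP ((NP/N)/(PP/S))\PP PP/S N/(N\NP) PP (N\NP)\PP
CKY chart[0,6] = {N/(N\NP), NP, NP/(NP\NP), NP/(N\N), PP/(PP\NP), S/(S\NP)}; S ∉ chart

NO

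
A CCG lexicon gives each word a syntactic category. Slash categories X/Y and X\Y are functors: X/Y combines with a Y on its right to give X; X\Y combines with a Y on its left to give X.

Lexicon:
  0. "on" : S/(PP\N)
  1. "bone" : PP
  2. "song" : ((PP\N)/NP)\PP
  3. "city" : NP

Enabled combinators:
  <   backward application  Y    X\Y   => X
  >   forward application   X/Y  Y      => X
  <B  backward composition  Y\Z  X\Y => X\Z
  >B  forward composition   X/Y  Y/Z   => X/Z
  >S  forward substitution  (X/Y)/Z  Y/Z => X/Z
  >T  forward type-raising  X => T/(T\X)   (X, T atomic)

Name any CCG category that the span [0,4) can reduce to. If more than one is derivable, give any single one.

[0,4] S   >
  [0,1] "on" : S/(PP\N)
  [1,4] PP\N   >
    [1,3] (PP\N)/NP   <
      [1,2] "bone" : PP
      [2,3] "song" : ((PP\N)/NP)\PP
    [3,4] "city" : NP

S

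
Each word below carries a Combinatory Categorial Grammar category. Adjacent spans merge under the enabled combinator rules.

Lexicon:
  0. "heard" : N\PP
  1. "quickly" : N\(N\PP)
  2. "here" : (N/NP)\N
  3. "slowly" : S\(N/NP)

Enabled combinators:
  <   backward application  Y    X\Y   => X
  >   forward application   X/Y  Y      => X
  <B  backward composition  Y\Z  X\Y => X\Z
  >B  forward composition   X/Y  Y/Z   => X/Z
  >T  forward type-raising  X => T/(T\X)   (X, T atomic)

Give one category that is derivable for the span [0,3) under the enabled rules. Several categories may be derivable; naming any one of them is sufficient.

N/NP

[0,4] S   <
  [0,3] N/NP   <
    [0,2] N   <
      [0,1] "heard" : N\PP
      [1,2] "quickly" : N\(N\PP)
    [2,3] "here" : (N/NP)\N
  [3,4] "slowly" : S\(N/NP)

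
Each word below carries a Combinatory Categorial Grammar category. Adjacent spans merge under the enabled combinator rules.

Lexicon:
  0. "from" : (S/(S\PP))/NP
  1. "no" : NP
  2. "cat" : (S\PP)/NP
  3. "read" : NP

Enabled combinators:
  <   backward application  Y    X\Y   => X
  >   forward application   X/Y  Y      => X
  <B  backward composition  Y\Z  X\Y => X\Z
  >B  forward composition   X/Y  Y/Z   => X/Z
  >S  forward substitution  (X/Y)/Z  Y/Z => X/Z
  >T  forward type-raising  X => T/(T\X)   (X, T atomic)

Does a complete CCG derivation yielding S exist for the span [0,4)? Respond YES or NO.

[0,4] S   >
  [0,2] S/(S\PP)   >
    [0,1] "from" : (S/(S\PP))/NP
    [1,2] "no" : NP
  [2,4] S\PP   >
    [2,3] "cat" : (S\PP)/NP
    [3,4] "read" : NP

YES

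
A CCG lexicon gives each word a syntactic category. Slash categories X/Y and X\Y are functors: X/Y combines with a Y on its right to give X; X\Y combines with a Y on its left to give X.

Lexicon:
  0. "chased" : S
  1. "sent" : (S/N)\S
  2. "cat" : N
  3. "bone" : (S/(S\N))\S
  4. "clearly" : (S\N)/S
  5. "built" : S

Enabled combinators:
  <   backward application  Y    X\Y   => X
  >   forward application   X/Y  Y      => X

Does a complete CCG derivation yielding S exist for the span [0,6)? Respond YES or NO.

YES

[0,6] S   >
  [0,4] S/(S\N)   <
    [0,3] S   >
      [0,2] S/N   <
        [0,1] "chased" : S
        [1,2] "sent" : (S/N)\S
      [2,3] "cat" : N
    [3,4] "bone" : (S/(S\N))\S
  [4,6] S\N   >
    [4,5] "clearly" : (S\N)/S
    [5,6] "built" : S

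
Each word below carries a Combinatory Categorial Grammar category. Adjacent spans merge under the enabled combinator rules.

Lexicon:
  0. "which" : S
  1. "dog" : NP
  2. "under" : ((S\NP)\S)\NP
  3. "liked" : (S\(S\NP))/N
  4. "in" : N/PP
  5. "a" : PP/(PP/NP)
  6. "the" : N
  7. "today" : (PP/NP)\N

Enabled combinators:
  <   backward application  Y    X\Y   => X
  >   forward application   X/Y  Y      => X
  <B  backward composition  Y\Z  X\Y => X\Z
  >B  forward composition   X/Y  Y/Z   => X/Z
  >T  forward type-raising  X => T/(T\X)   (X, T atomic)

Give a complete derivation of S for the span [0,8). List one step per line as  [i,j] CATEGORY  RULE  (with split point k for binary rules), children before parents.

[0,1] S  lex  "which"
[1,2] NP  lex  "dog"
[2,3] ((S\NP)\S)\NP  lex  "under"
[1,3] (S\NP)\S  <  k=2
[0,3] S\NP  <  k=1
[3,4] (S\(S\NP))/N  lex  "liked"
[4,5] N/PP  lex  "in"
[5,6] PP/(PP/NP)  lex  "a"
[6,7] N  lex  "the"
[7,8] (PP/NP)\N  lex  "today"
[6,8] PP/NP  <  k=7
[5,8] PP  >  k=6
[4,8] N  >  k=5
[3,8] S\(S\NP)  >  k=4
[0,8] S  <  k=3

[0,8] S   <
  [0,3] S\NP   <
    [0,1] "which" : S
    [1,3] (S\NP)\S   <
      [1,2] "dog" : NP
      [2,3] "under" : ((S\NP)\S)\NP
  [3,8] S\(S\NP)   >
    [3,4] "liked" : (S\(S\NP))/N
    [4,8] N   >
      [4,5] "in" : N/PP
      [5,8] PP   >
        [5,6] "a" : PP/(PP/NP)
        [6,8] PP/NP   <
          [6,7] "the" : N
          [7,8] "today" : (PP/NP)\N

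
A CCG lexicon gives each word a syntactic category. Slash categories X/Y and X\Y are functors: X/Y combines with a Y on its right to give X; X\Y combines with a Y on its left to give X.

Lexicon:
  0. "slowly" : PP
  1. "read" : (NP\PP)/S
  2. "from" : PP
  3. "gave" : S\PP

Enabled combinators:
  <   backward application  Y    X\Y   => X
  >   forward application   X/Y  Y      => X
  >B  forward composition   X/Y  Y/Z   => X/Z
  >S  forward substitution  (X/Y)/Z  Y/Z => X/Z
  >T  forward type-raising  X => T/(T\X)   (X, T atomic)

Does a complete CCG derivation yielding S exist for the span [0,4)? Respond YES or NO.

PP (NP\PP)/S PP S\PP
CKY chart[0,4] = {N/(N\NP), NP, NP/(NP\NP), NP/(S\S), PP/(PP\NP), S/(S\NP)}; S ∉ chart

NO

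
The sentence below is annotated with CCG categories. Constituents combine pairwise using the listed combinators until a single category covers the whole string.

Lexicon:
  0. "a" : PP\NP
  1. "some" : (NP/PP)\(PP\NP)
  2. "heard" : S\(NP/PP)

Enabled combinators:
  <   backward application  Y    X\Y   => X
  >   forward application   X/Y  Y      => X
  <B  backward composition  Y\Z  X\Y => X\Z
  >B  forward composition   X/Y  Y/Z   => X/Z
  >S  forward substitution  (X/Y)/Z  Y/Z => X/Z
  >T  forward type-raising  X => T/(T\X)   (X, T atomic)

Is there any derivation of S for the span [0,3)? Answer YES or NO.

YES

[0,3] S   <
  [0,2] NP/PP   <
    [0,1] "a" : PP\NP
    [1,2] "some" : (NP/PP)\(PP\NP)
  [2,3] "heard" : S\(NP/PP)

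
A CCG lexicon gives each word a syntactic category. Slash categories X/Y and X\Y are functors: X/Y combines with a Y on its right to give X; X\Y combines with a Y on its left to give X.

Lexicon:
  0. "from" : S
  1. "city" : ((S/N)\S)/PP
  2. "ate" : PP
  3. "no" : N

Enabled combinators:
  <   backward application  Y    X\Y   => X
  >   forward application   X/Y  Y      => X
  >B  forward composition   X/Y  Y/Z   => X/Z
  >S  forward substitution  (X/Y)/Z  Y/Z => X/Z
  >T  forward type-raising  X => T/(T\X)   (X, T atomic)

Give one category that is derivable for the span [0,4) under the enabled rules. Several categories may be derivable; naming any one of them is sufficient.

[0,4] S   >
  [0,3] S/N   <
    [0,1] "from" : S
    [1,3] (S/N)\S   >
      [1,2] "city" : ((S/N)\S)/PP
      [2,3] "ate" : PP
  [3,4] "no" : N

S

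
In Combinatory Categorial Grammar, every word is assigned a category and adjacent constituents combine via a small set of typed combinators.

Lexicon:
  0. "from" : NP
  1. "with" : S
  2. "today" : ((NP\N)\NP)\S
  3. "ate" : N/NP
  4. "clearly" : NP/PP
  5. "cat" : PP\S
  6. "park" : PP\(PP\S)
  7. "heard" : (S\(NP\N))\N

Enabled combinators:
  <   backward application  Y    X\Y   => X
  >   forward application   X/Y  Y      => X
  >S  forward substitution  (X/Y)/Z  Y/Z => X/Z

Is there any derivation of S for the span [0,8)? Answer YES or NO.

YES

[0,8] S   <
  [0,3] NP\N   <
    [0,1] "from" : NP
    [1,3] (NP\N)\NP   <
      [1,2] "with" : S
      [2,3] "today" : ((NP\N)\NP)\S
  [3,8] S\(NP\N)   <
    [3,7] N   >
      [3,4] "ate" : N/NP
      [4,7] NP   >
        [4,5] "clearly" : NP/PP
        [5,7] PP   <
          [5,6] "cat" : PP\S
          [6,7] "park" : PP\(PP\S)
    [7,8] "heard" : (S\(NP\N))\N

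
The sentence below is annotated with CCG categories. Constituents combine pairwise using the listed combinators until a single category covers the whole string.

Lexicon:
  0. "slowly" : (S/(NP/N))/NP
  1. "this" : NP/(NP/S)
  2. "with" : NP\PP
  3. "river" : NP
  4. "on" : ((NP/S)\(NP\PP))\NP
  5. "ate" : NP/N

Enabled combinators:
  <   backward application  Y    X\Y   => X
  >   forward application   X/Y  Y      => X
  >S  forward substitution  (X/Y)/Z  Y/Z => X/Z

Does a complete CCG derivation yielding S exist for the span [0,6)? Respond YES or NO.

YES

[0,6] S   >
  [0,5] S/(NP/N)   >
    [0,1] "slowly" : (S/(NP/N))/NP
    [1,5] NP   >
      [1,2] "this" : NP/(NP/S)
      [2,5] NP/S   <
        [2,3] "with" : NP\PP
        [3,5] (NP/S)\(NP\PP)   <
          [3,4] "river" : NP
          [4,5] "on" : ((NP/S)\(NP\PP))\NP
  [5,6] "ate" : NP/N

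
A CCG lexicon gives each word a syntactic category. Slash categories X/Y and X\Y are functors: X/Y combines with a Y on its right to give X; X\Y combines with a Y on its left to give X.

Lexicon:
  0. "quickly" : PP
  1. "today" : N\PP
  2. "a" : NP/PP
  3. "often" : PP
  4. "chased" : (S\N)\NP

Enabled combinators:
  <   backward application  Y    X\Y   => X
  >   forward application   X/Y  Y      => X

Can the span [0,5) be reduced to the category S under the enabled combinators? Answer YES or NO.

[0,5] S   <
  [0,2] N   <
    [0,1] "quickly" : PP
    [1,2] "today" : N\PP
  [2,5] S\N   <
    [2,4] NP   >
      [2,3] "a" : NP/PP
      [3,4] "often" : PP
    [4,5] "chased" : (S\N)\NP

YES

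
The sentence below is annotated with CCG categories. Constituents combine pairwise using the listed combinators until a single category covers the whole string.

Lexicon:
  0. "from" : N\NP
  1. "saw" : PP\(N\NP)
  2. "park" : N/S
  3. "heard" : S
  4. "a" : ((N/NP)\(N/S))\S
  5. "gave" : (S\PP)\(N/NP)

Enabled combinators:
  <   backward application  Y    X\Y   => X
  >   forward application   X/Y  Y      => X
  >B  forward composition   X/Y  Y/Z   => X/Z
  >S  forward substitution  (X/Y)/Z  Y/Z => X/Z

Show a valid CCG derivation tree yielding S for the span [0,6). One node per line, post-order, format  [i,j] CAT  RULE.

[0,1] N\NP  lex  "from"
[1,2] PP\(N\NP)  lex  "saw"
[0,2] PP  <  k=1
[2,3] N/S  lex  "park"
[3,4] S  lex  "heard"
[4,5] ((N/NP)\(N/S))\S  lex  "a"
[3,5] (N/NP)\(N/S)  <  k=4
[2,5] N/NP  <  k=3
[5,6] (S\PP)\(N/NP)  lex  "gave"
[2,6] S\PP  <  k=5
[0,6] S  <  k=2

[0,6] S   <
  [0,2] PP   <
    [0,1] "from" : N\NP
    [1,2] "saw" : PP\(N\NP)
  [2,6] S\PP   <
    [2,5] N/NP   <
      [2,3] "park" : N/S
      [3,5] (N/NP)\(N/S)   <
        [3,4] "heard" : S
        [4,5] "a" : ((N/NP)\(N/S))\S
    [5,6] "gave" : (S\PP)\(N/NP)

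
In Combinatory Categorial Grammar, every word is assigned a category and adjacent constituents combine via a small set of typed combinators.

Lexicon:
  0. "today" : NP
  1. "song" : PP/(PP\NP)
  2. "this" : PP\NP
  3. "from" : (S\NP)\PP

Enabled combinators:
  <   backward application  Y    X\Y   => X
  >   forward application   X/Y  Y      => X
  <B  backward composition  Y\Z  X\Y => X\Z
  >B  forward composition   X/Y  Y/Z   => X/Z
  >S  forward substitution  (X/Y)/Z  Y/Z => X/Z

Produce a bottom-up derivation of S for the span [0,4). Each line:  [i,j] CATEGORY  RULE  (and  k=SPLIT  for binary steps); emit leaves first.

[0,1] NP  lex  "today"
[1,2] PP/(PP\NP)  lex  "song"
[2,3] PP\NP  lex  "this"
[1,3] PP  >  k=2
[3,4] (S\NP)\PP  lex  "from"
[1,4] S\NP  <  k=3
[0,4] S  <  k=1

[0,4] S   <
  [0,1] "today" : NP
  [1,4] S\NP   <
    [1,3] PP   >
      [1,2] "song" : PP/(PP\NP)
      [2,3] "this" : PP\NP
    [3,4] "from" : (S\NP)\PP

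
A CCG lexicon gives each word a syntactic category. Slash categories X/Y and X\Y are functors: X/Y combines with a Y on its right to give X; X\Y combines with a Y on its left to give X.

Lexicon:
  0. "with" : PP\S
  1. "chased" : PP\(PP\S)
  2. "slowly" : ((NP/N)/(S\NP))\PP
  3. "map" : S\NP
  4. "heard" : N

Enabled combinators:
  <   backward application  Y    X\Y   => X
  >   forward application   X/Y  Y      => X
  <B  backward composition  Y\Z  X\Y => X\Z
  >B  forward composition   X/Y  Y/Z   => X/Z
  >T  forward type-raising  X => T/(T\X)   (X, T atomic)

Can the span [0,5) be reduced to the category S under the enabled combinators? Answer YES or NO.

PP\S PP\(PP\S) ((NP/N)/(S\NP))\PP S\NP N
CKY chart[0,5] = {N/(N\NP), NP, NP/(NP\NP), NP/(N\N), PP/(PP\NP), S/(S\NP)}; S ∉ chart

NO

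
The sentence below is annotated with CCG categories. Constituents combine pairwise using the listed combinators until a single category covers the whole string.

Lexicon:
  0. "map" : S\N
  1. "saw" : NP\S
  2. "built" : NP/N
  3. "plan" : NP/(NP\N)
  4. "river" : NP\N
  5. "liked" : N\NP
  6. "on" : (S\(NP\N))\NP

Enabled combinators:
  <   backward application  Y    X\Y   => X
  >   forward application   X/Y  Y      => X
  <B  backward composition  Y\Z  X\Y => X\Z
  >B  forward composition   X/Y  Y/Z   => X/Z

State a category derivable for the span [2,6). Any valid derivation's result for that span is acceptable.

NP

[0,7] S   <
  [0,2] NP\N   <B
    [0,1] "map" : S\N
    [1,2] "saw" : NP\S
  [2,7] S\(NP\N)   <
    [2,6] NP   >
      [2,3] "built" : NP/N
      [3,6] N   <
        [3,5] NP   >
          [3,4] "plan" : NP/(NP\N)
          [4,5] "river" : NP\N
        [5,6] "liked" : N\NP
    [6,7] "on" : (S\(NP\N))\NP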